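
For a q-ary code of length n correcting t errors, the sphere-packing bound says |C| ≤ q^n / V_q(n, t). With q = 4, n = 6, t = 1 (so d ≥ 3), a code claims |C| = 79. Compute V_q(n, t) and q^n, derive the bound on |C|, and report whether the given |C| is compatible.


V_q(n, t) = 19, q^n = 4096, Hamming bound = 215, |C| = 79 ≤ bound (satisfied).

Step 1: Compute V_q(n, t) = Σ_{j=0}^1 C(n, j) (q−1)^j.
  j = 0: C(6,0)·(3)^0 = 1·1 = 1.
  j = 1: C(6,1)·(3)^1 = 6·3 = 18.
  V_q(n, t) = 1 + 18 = 19.
Step 2: q^n = 4^6 = 4096.
Step 3: Hamming bound ⌊q^n / V_q(n,t)⌋ = ⌊4096/19⌋ = 215.
Step 4: Compare |C| = 79 to 215: satisfied.
The claimed |C| lies below the Hamming bound.


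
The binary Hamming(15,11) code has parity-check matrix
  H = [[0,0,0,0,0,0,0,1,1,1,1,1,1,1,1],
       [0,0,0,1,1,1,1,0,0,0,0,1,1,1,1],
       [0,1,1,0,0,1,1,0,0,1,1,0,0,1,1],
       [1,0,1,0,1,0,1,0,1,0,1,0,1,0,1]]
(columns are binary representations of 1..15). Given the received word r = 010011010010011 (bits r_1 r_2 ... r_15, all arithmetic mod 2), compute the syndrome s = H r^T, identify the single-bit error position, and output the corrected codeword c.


s = (0, 0, 1, 1)^T, error position = 3, corrected codeword c = 011011010010011

Compute s = H r^T mod 2 one row at a time:
  s_1 = 1 + 0 + 0 + 1 + 0 + 0 + 1 + 1 = 4 ≡ 0 (mod 2).
  s_2 = 0 + 1 + 1 + 0 + 0 + 0 + 1 + 1 = 4 ≡ 0 (mod 2).
  s_3 = 1 + 0 + 1 + 0 + 0 + 1 + 1 + 1 = 5 ≡ 1 (mod 2).
  s_4 = 0 + 0 + 1 + 0 + 0 + 1 + 0 + 1 = 3 ≡ 1 (mod 2).
s = (0, 0, 1, 1)^T — this equals column 3 of H (binary 0011), so error is at position 3.
Correct: flip bit 3 of r = 010011010010011 to get c = 011011010010011.


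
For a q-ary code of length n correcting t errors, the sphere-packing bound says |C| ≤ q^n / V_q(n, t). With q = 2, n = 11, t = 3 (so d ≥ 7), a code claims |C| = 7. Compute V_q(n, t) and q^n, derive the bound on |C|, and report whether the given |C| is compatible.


V_q(n, t) = 232, q^n = 2048, Hamming bound = 8, |C| = 7 ≤ bound (satisfied).

Step 1: Compute V_q(n, t) = Σ_{j=0}^3 C(n, j) (q−1)^j.
  j = 0: C(11,0)·(1)^0 = 1·1 = 1.
  j = 1: C(11,1)·(1)^1 = 11·1 = 11.
  j = 2: C(11,2)·(1)^2 = 55·1 = 55.
  j = 3: C(11,3)·(1)^3 = 165·1 = 165.
  V_q(n, t) = 1 + 11 + 55 + 165 = 232.
Step 2: q^n = 2^11 = 2048.
Step 3: Hamming bound ⌊q^n / V_q(n,t)⌋ = ⌊2048/232⌋ = 8.
Step 4: Compare |C| = 7 to 8: satisfied.
The claimed |C| lies below the Hamming bound.


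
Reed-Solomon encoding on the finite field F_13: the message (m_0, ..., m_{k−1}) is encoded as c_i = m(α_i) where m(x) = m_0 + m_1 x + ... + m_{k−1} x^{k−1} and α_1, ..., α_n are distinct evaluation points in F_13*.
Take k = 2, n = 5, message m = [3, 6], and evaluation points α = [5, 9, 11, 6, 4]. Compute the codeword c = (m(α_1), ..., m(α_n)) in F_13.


c = [7, 5, 4, 0, 1]

Message polynomial: m(x) = 3 + 6·x (mod 13).
For each evaluation point α_i, compute m(α_i) mod 13:
  α_1 = 5: Horner steps 6 → 7, so m(5) = 7.
  α_2 = 9: Horner steps 6 → 5, so m(9) = 5.
  α_3 = 11: Horner steps 6 → 4, so m(11) = 4.
  α_4 = 6: Horner steps 6 → 0, so m(6) = 0.
  α_5 = 4: Horner steps 6 → 1, so m(4) = 1.
Codeword c = [7, 5, 4, 0, 1] ∈ F_13^5.


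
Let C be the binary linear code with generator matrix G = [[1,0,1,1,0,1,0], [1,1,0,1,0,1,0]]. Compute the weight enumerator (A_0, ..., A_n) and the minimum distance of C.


Weight distribution: A_0 = 1, A_2 = 1, A_4 = 2. Minimum distance d = 2.

Enumerate all 2^2 = 4 messages m ∈ F_2^2.
For each, compute codeword c = mG in F_2^7, then tally its weight.
  m = 00 → c = 0000000, weight = 0.
  m = 10 → c = 1011010, weight = 4.
  m = 01 → c = 1101010, weight = 4.
  m = 11 → c = 0110000, weight = 2.
Tally weights:
  weight 0: 1 codewords.
  weight 2: 1 codewords.
  weight 4: 2 codewords.
Minimum distance d = smallest w > 0 with A_w > 0 = 2.
Sanity: Σ A_w = 4 = 2^2 = 4 ✓.


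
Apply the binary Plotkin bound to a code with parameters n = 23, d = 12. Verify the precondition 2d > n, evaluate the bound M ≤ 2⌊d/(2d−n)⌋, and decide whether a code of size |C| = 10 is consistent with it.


Plotkin bound M ≤ 24; given |C| = 10 ≤ bound (satisfied).

Check applicability: 2d = 24, n = 23.
2d − n = 1 > 0, so Plotkin applies.
Compute d/(2d−n) = 12/1 ≈ 12.0000.
⌊d/(2d−n)⌋ = 12.
Plotkin bound: M ≤ 2·12 = 24.
Given |C| = 10, check: satisfied.
This |C| is below the Plotkin bound.


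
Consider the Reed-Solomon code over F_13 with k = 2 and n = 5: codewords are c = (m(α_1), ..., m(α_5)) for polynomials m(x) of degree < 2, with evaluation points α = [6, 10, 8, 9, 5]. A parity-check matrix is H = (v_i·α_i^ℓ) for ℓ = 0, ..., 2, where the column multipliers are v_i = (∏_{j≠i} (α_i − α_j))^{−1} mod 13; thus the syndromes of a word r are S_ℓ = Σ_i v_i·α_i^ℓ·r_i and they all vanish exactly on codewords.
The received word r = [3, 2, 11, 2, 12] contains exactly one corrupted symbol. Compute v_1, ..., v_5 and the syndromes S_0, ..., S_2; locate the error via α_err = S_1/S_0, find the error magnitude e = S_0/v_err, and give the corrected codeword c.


S = (9, 12, 3), error at position 2, error magnitude e = 9, c = [3, 6, 11, 2, 12].

Step 1: column multipliers v_i = (∏_{j≠i}(α_i − α_j))^{−1} mod 13.
  i = 1 (α = 6): (6−10)(6−8)(6−9)(6−5) = (−4)·(−2)·(−3)·1 = −24 ≡ 2, so v_1 = 2^{−1} = 7 (mod 13).
  i = 2 (α = 10): (10−6)(10−8)(10−9)(10−5) = 4·2·1·5 = 40 ≡ 1, so v_2 = 1^{−1} = 1 (mod 13).
  i = 3 (α = 8): (8−6)(8−10)(8−9)(8−5) = 2·(−2)·(−1)·3 = 12 ≡ 12, so v_3 = 12^{−1} = 12 (mod 13).
  i = 4 (α = 9): (9−6)(9−10)(9−8)(9−5) = 3·(−1)·1·4 = −12 ≡ 1, so v_4 = 1^{−1} = 1 (mod 13).
  i = 5 (α = 5): (5−6)(5−10)(5−8)(5−9) = (−1)·(−5)·(−3)·(−4) = 60 ≡ 8, so v_5 = 8^{−1} = 5 (mod 13).
  v = [7, 1, 12, 1, 5].
Step 2: syndromes of r = [3, 2, 11, 2, 12] (all sums mod 13).
  S_0 = Σ v_i r_i = 7·3 + 1·2 + 12·11 + 1·2 + 5·12 = 217 ≡ 9.
  S_1 = Σ v_i α_i r_i = 7·6·3 + 1·10·2 + 12·8·11 + 1·9·2 + 5·5·12 = 1520 ≡ 12.
  α_i^2 mod 13 = [10, 9, 12, 3, 12].
  S_2 = Σ v_i α_i^2 r_i = 7·10·3 + 1·9·2 + 12·12·11 + 1·3·2 + 5·12·12 = 2538 ≡ 3.
  S = (9, 12, 3) ≠ 0, so r is not a codeword (an error is present).
Step 3: locate the error. For a single error e at position i, S_ℓ = v_i·e·α_i^ℓ, so α_err = S_1/S_0.
  S_0^{−1} = 9^{−1} = 3 (mod 13), so α_err = 12·3 = 36 ≡ 10 = α_2. Error position i = 2.
  Consistency check: S_2/S_1 = 3·12 = 36 ≡ 10 = α_err ✓ (single-error assumption holds).
Step 4: error magnitude e = S_0/v_2 = S_0·∏_{j≠2}(α_2 − α_j) = 9·1 = 9 ≡ 9 (mod 13).
Step 5: correct position 2: c_2 = r_2 − e = 2 − 9 ≡ 6 (mod 13). Hence c = [3, 6, 11, 2, 12].
  Check: interpolating c through the α_i gives m(x) = 5 + 4·x (degree < 2) with m(α_i) = c_i for every i, so c is indeed a codeword.


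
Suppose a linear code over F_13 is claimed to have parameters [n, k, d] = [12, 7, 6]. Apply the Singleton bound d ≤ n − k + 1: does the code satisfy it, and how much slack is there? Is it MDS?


Singleton RHS = n − k + 1 = 6, slack = 0, bound satisfied, MDS.

Singleton bound: d ≤ n − k + 1.
Here n = 12, k = 7, so n − k + 1 = 6.
Given d = 6, check d ≤ 6: YES.
Slack = (n − k + 1) − d = 0.
The code is MDS (slack = 0).
Description: the claimed parameters are [12, 7, 6]_13; such a code would be MDS (meets Singleton bound).


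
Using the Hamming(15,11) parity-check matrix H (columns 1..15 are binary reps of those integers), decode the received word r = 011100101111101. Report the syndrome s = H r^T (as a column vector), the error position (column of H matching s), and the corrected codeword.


s = (0, 1, 0, 0)^T, error position = 4, corrected codeword c = 011000101111101

Compute s = H r^T mod 2 one row at a time:
  s_1 = 0 + 1 + 1 + 1 + 1 + 1 + 0 + 1 = 6 ≡ 0 (mod 2).
  s_2 = 1 + 0 + 0 + 1 + 1 + 1 + 0 + 1 = 5 ≡ 1 (mod 2).
  s_3 = 1 + 1 + 0 + 1 + 1 + 1 + 0 + 1 = 6 ≡ 0 (mod 2).
  s_4 = 0 + 1 + 0 + 1 + 1 + 1 + 1 + 1 = 6 ≡ 0 (mod 2).
s = (0, 1, 0, 0)^T — this equals column 4 of H (binary 0100), so error is at position 4.
Correct: flip bit 4 of r = 011100101111101 to get c = 011000101111101.


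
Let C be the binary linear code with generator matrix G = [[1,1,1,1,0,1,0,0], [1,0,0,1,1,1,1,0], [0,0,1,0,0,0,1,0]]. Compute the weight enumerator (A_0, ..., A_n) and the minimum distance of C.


Weight distribution: A_0 = 1, A_2 = 2, A_4 = 1, A_5 = 4. Minimum distance d = 2.

Enumerate all 2^3 = 8 messages m ∈ F_2^3.
For each, compute codeword c = mG in F_2^8, then tally its weight.
  m = 000 → c = 00000000, weight = 0.
  m = 100 → c = 11110100, weight = 5.
  m = 010 → c = 10011110, weight = 5.
  m = 110 → c = 01101010, weight = 4.
  m = 001 → c = 00100010, weight = 2.
  m = 101 → c = 11010110, weight = 5.
  m = 011 → c = 10111100, weight = 5.
  m = 111 → c = 01001000, weight = 2.
Tally weights:
  weight 0: 1 codewords.
  weight 2: 2 codewords.
  weight 4: 1 codewords.
  weight 5: 4 codewords.
Minimum distance d = smallest w > 0 with A_w > 0 = 2.
Sanity: Σ A_w = 8 = 2^3 = 8 ✓.


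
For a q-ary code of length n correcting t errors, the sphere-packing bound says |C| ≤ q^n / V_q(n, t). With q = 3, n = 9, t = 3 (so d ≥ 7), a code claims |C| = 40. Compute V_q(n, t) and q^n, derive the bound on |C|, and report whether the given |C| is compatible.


V_q(n, t) = 835, q^n = 19683, Hamming bound = 23, |C| = 40 > bound (violated).

Step 1: Compute V_q(n, t) = Σ_{j=0}^3 C(n, j) (q−1)^j.
  j = 0: C(9,0)·(2)^0 = 1·1 = 1.
  j = 1: C(9,1)·(2)^1 = 9·2 = 18.
  j = 2: C(9,2)·(2)^2 = 36·4 = 144.
  j = 3: C(9,3)·(2)^3 = 84·8 = 672.
  V_q(n, t) = 1 + 18 + 144 + 672 = 835.
Step 2: q^n = 3^9 = 19683.
Step 3: Hamming bound ⌊q^n / V_q(n,t)⌋ = ⌊19683/835⌋ = 23.
Step 4: Compare |C| = 40 to 23: violated.
The claimed |C| lies above the Hamming bound, so no 3-ary code of length 9 with d ≥ 7 can have 40 codewords.


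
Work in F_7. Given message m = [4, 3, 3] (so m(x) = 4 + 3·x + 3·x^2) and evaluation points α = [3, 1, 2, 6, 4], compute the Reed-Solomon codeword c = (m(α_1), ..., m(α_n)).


c = [5, 3, 1, 4, 1]

Message polynomial: m(x) = 4 + 3·x + 3·x^2 (mod 7).
For each evaluation point α_i, compute m(α_i) mod 7:
  α_1 = 3: Horner steps 3 → 5 → 5, so m(3) = 5.
  α_2 = 1: Horner steps 3 → 6 → 3, so m(1) = 3.
  α_3 = 2: Horner steps 3 → 2 → 1, so m(2) = 1.
  α_4 = 6: Horner steps 3 → 0 → 4, so m(6) = 4.
  α_5 = 4: Horner steps 3 → 1 → 1, so m(4) = 1.
Codeword c = [5, 3, 1, 4, 1] ∈ F_7^5.


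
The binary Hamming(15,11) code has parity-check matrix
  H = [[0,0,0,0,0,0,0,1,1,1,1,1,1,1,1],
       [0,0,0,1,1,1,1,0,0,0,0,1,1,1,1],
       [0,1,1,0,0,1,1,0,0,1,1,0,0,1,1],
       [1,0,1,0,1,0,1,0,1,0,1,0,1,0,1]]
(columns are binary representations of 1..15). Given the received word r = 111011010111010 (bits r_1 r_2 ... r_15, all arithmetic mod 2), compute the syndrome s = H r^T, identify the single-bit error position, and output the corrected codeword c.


s = (1, 0, 0, 0)^T, error position = 8, corrected codeword c = 111011000111010

Compute s = H r^T mod 2 one row at a time:
  s_1 = 1 + 0 + 1 + 1 + 1 + 0 + 1 + 0 = 5 ≡ 1 (mod 2).
  s_2 = 0 + 1 + 1 + 0 + 1 + 0 + 1 + 0 = 4 ≡ 0 (mod 2).
  s_3 = 1 + 1 + 1 + 0 + 1 + 1 + 1 + 0 = 6 ≡ 0 (mod 2).
  s_4 = 1 + 1 + 1 + 0 + 0 + 1 + 0 + 0 = 4 ≡ 0 (mod 2).
s = (1, 0, 0, 0)^T — this equals column 8 of H (binary 1000), so error is at position 8.
Correct: flip bit 8 of r = 111011010111010 to get c = 111011000111010.


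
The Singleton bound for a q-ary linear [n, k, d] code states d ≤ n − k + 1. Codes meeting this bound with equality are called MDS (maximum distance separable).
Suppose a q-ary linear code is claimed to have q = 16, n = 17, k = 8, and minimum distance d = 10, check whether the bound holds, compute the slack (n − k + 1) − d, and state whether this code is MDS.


Singleton RHS = n − k + 1 = 10, slack = 0, bound satisfied, MDS.

Singleton bound: d ≤ n − k + 1.
Here n = 17, k = 8, so n − k + 1 = 10.
Given d = 10, check d ≤ 10: YES.
Slack = (n − k + 1) − d = 0.
The code is MDS (slack = 0).
Description: the claimed parameters are [17, 8, 10]_16; such a code would be MDS (meets Singleton bound).


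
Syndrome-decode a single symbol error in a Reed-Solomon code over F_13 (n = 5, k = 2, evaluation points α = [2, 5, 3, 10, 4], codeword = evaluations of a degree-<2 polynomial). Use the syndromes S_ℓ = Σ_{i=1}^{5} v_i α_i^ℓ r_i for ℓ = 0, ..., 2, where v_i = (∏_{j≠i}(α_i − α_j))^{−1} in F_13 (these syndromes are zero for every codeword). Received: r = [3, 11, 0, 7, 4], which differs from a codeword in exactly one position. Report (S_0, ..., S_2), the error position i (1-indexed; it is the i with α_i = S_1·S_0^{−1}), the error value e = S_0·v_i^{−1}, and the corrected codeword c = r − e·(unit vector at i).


S = (10, 4, 12), error at position 3, error magnitude e = 3, c = [3, 11, 10, 7, 4].

Step 1: column multipliers v_i = (∏_{j≠i}(α_i − α_j))^{−1} mod 13.
  i = 1 (α = 2): (2−5)(2−3)(2−10)(2−4) = (−3)·(−1)·(−8)·(−2) = 48 ≡ 9, so v_1 = 9^{−1} = 3 (mod 13).
  i = 2 (α = 5): (5−2)(5−3)(5−10)(5−4) = 3·2·(−5)·1 = −30 ≡ 9, so v_2 = 9^{−1} = 3 (mod 13).
  i = 3 (α = 3): (3−2)(3−5)(3−10)(3−4) = 1·(−2)·(−7)·(−1) = −14 ≡ 12, so v_3 = 12^{−1} = 12 (mod 13).
  i = 4 (α = 10): (10−2)(10−5)(10−3)(10−4) = 8·5·7·6 = 1680 ≡ 3, so v_4 = 3^{−1} = 9 (mod 13).
  i = 5 (α = 4): (4−2)(4−5)(4−3)(4−10) = 2·(−1)·1·(−6) = 12 ≡ 12, so v_5 = 12^{−1} = 12 (mod 13).
  v = [3, 3, 12, 9, 12].
Step 2: syndromes of r = [3, 11, 0, 7, 4] (all sums mod 13).
  S_0 = Σ v_i r_i = 3·3 + 3·11 + 12·0 + 9·7 + 12·4 = 153 ≡ 10.
  S_1 = Σ v_i α_i r_i = 3·2·3 + 3·5·11 + 12·3·0 + 9·10·7 + 12·4·4 = 1005 ≡ 4.
  α_i^2 mod 13 = [4, 12, 9, 9, 3].
  S_2 = Σ v_i α_i^2 r_i = 3·4·3 + 3·12·11 + 12·9·0 + 9·9·7 + 12·3·4 = 1143 ≡ 12.
  S = (10, 4, 12) ≠ 0, so r is not a codeword (an error is present).
Step 3: locate the error. For a single error e at position i, S_ℓ = v_i·e·α_i^ℓ, so α_err = S_1/S_0.
  S_0^{−1} = 10^{−1} = 4 (mod 13), so α_err = 4·4 = 16 ≡ 3 = α_3. Error position i = 3.
  Consistency check: S_2/S_1 = 12·10 = 120 ≡ 3 = α_err ✓ (single-error assumption holds).
Step 4: error magnitude e = S_0/v_3 = S_0·∏_{j≠3}(α_3 − α_j) = 10·12 = 120 ≡ 3 (mod 13).
Step 5: correct position 3: c_3 = r_3 − e = 0 − 3 ≡ 10 (mod 13). Hence c = [3, 11, 10, 7, 4].
  Check: interpolating c through the α_i gives m(x) = 2 + 7·x (degree < 2) with m(α_i) = c_i for every i, so c is indeed a codeword.


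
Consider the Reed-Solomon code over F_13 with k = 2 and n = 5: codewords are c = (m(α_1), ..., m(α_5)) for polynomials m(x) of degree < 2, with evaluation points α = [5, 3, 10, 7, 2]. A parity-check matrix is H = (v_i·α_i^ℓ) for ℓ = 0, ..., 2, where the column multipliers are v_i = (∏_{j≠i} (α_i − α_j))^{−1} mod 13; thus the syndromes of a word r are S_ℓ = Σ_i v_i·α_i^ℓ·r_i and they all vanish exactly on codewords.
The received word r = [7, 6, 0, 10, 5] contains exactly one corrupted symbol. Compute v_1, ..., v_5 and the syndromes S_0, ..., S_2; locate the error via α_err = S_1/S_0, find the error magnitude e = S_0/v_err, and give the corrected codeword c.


S = (8, 1, 5), error at position 1, error magnitude e = 12, c = [8, 6, 0, 10, 5].

Step 1: column multipliers v_i = (∏_{j≠i}(α_i − α_j))^{−1} mod 13.
  i = 1 (α = 5): (5−3)(5−10)(5−7)(5−2) = 2·(−5)·(−2)·3 = 60 ≡ 8, so v_1 = 8^{−1} = 5 (mod 13).
  i = 2 (α = 3): (3−5)(3−10)(3−7)(3−2) = (−2)·(−7)·(−4)·1 = −56 ≡ 9, so v_2 = 9^{−1} = 3 (mod 13).
  i = 3 (α = 10): (10−5)(10−3)(10−7)(10−2) = 5·7·3·8 = 840 ≡ 8, so v_3 = 8^{−1} = 5 (mod 13).
  i = 4 (α = 7): (7−5)(7−3)(7−10)(7−2) = 2·4·(−3)·5 = −120 ≡ 10, so v_4 = 10^{−1} = 4 (mod 13).
  i = 5 (α = 2): (2−5)(2−3)(2−10)(2−7) = (−3)·(−1)·(−8)·(−5) = 120 ≡ 3, so v_5 = 3^{−1} = 9 (mod 13).
  v = [5, 3, 5, 4, 9].
Step 2: syndromes of r = [7, 6, 0, 10, 5] (all sums mod 13).
  S_0 = Σ v_i r_i = 5·7 + 3·6 + 5·0 + 4·10 + 9·5 = 138 ≡ 8.
  S_1 = Σ v_i α_i r_i = 5·5·7 + 3·3·6 + 5·10·0 + 4·7·10 + 9·2·5 = 599 ≡ 1.
  α_i^2 mod 13 = [12, 9, 9, 10, 4].
  S_2 = Σ v_i α_i^2 r_i = 5·12·7 + 3·9·6 + 5·9·0 + 4·10·10 + 9·4·5 = 1162 ≡ 5.
  S = (8, 1, 5) ≠ 0, so r is not a codeword (an error is present).
Step 3: locate the error. For a single error e at position i, S_ℓ = v_i·e·α_i^ℓ, so α_err = S_1/S_0.
  S_0^{−1} = 8^{−1} = 5 (mod 13), so α_err = 1·5 = 5 ≡ 5 = α_1. Error position i = 1.
  Consistency check: S_2/S_1 = 5·1 = 5 ≡ 5 = α_err ✓ (single-error assumption holds).
Step 4: error magnitude e = S_0/v_1 = S_0·∏_{j≠1}(α_1 − α_j) = 8·8 = 64 ≡ 12 (mod 13).
Step 5: correct position 1: c_1 = r_1 − e = 7 − 12 ≡ 8 (mod 13). Hence c = [8, 6, 0, 10, 5].
  Check: interpolating c through the α_i gives m(x) = 3 + 1·x (degree < 2) with m(α_i) = c_i for every i, so c is indeed a codeword.


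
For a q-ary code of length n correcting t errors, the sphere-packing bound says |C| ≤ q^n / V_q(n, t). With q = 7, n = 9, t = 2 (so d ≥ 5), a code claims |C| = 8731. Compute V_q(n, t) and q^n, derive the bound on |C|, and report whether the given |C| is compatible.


V_q(n, t) = 1351, q^n = 40353607, Hamming bound = 29869, |C| = 8731 ≤ bound (satisfied).

Step 1: Compute V_q(n, t) = Σ_{j=0}^2 C(n, j) (q−1)^j.
  j = 0: C(9,0)·(6)^0 = 1·1 = 1.
  j = 1: C(9,1)·(6)^1 = 9·6 = 54.
  j = 2: C(9,2)·(6)^2 = 36·36 = 1296.
  V_q(n, t) = 1 + 54 + 1296 = 1351.
Step 2: q^n = 7^9 = 40353607.
Step 3: Hamming bound ⌊q^n / V_q(n,t)⌋ = ⌊40353607/1351⌋ = 29869.
Step 4: Compare |C| = 8731 to 29869: satisfied.
The claimed |C| lies below the Hamming bound.


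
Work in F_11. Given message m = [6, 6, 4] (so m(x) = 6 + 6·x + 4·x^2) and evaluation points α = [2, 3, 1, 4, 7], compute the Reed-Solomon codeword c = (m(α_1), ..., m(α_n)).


c = [1, 5, 5, 6, 2]

Message polynomial: m(x) = 6 + 6·x + 4·x^2 (mod 11).
For each evaluation point α_i, compute m(α_i) mod 11:
  α_1 = 2: Horner steps 4 → 3 → 1, so m(2) = 1.
  α_2 = 3: Horner steps 4 → 7 → 5, so m(3) = 5.
  α_3 = 1: Horner steps 4 → 10 → 5, so m(1) = 5.
  α_4 = 4: Horner steps 4 → 0 → 6, so m(4) = 6.
  α_5 = 7: Horner steps 4 → 1 → 2, so m(7) = 2.
Codeword c = [1, 5, 5, 6, 2] ∈ F_11^5.


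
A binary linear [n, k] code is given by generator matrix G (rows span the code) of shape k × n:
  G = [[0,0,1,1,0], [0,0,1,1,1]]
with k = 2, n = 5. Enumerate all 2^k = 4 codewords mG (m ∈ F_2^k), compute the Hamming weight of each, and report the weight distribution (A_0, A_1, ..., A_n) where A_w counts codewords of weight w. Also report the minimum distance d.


Weight distribution: A_0 = 1, A_1 = 1, A_2 = 1, A_3 = 1. Minimum distance d = 1.

Enumerate all 2^2 = 4 messages m ∈ F_2^2.
For each, compute codeword c = mG in F_2^5, then tally its weight.
  m = 00 → c = 00000, weight = 0.
  m = 10 → c = 00110, weight = 2.
  m = 01 → c = 00111, weight = 3.
  m = 11 → c = 00001, weight = 1.
Tally weights:
  weight 0: 1 codewords.
  weight 1: 1 codewords.
  weight 2: 1 codewords.
  weight 3: 1 codewords.
Minimum distance d = smallest w > 0 with A_w > 0 = 1.
Sanity: Σ A_w = 4 = 2^2 = 4 ✓.


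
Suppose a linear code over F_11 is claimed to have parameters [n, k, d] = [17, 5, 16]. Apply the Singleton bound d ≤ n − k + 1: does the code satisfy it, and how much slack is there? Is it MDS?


Singleton RHS = n − k + 1 = 13, slack = -3, bound violated (no such code; not MDS).

Singleton bound: d ≤ n − k + 1.
Here n = 17, k = 5, so n − k + 1 = 13.
Given d = 16, check d ≤ 13: NO.
Slack = (n − k + 1) − d = -3.
The slack is negative: d = 16 exceeds n − k + 1 = 13 by 3, so the Singleton bound is violated and no linear [17, 5, 16]_11 code can exist. In particular it is not MDS (MDS requires d = n − k + 1 exactly).
Description: the claimed parameters are [17, 5, 16]_11; such a code would be impossible (violates the Singleton bound).


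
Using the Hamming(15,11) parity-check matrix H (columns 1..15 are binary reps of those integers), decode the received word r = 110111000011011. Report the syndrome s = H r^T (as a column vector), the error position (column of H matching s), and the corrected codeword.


s = (0, 0, 1, 0)^T, error position = 2, corrected codeword c = 100111000011011

Compute s = H r^T mod 2 one row at a time:
  s_1 = 0 + 0 + 0 + 1 + 1 + 0 + 1 + 1 = 4 ≡ 0 (mod 2).
  s_2 = 1 + 1 + 1 + 0 + 1 + 0 + 1 + 1 = 6 ≡ 0 (mod 2).
  s_3 = 1 + 0 + 1 + 0 + 0 + 1 + 1 + 1 = 5 ≡ 1 (mod 2).
  s_4 = 1 + 0 + 1 + 0 + 0 + 1 + 0 + 1 = 4 ≡ 0 (mod 2).
s = (0, 0, 1, 0)^T — this equals column 2 of H (binary 0010), so error is at position 2.
Correct: flip bit 2 of r = 110111000011011 to get c = 100111000011011.


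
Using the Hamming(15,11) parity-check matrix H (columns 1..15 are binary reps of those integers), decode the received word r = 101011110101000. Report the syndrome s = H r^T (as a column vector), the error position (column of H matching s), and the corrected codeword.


s = (1, 0, 0, 0)^T, error position = 8, corrected codeword c = 101011100101000

Compute s = H r^T mod 2 one row at a time:
  s_1 = 1 + 0 + 1 + 0 + 1 + 0 + 0 + 0 = 3 ≡ 1 (mod 2).
  s_2 = 0 + 1 + 1 + 1 + 1 + 0 + 0 + 0 = 4 ≡ 0 (mod 2).
  s_3 = 0 + 1 + 1 + 1 + 1 + 0 + 0 + 0 = 4 ≡ 0 (mod 2).
  s_4 = 1 + 1 + 1 + 1 + 0 + 0 + 0 + 0 = 4 ≡ 0 (mod 2).
s = (1, 0, 0, 0)^T — this equals column 8 of H (binary 1000), so error is at position 8.
Correct: flip bit 8 of r = 101011110101000 to get c = 101011100101000.


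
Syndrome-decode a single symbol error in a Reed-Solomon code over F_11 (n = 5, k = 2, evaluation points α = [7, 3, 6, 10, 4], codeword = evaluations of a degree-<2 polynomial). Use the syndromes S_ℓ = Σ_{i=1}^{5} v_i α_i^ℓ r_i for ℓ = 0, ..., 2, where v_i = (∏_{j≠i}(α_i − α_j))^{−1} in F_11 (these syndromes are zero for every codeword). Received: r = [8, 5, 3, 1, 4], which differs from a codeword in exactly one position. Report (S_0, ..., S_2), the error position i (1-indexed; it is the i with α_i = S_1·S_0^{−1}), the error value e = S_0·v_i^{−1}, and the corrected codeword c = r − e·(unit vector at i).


S = (4, 1, 3), error at position 2, error magnitude e = 6, c = [8, 10, 3, 1, 4].

Step 1: column multipliers v_i = (∏_{j≠i}(α_i − α_j))^{−1} mod 11.
  i = 1 (α = 7): (7−3)(7−6)(7−10)(7−4) = 4·1·(−3)·3 = −36 ≡ 8, so v_1 = 8^{−1} = 7 (mod 11).
  i = 2 (α = 3): (3−7)(3−6)(3−10)(3−4) = (−4)·(−3)·(−7)·(−1) = 84 ≡ 7, so v_2 = 7^{−1} = 8 (mod 11).
  i = 3 (α = 6): (6−7)(6−3)(6−10)(6−4) = (−1)·3·(−4)·2 = 24 ≡ 2, so v_3 = 2^{−1} = 6 (mod 11).
  i = 4 (α = 10): (10−7)(10−3)(10−6)(10−4) = 3·7·4·6 = 504 ≡ 9, so v_4 = 9^{−1} = 5 (mod 11).
  i = 5 (α = 4): (4−7)(4−3)(4−6)(4−10) = (−3)·1·(−2)·(−6) = −36 ≡ 8, so v_5 = 8^{−1} = 7 (mod 11).
  v = [7, 8, 6, 5, 7].
Step 2: syndromes of r = [8, 5, 3, 1, 4] (all sums mod 11).
  S_0 = Σ v_i r_i = 7·8 + 8·5 + 6·3 + 5·1 + 7·4 = 147 ≡ 4.
  S_1 = Σ v_i α_i r_i = 7·7·8 + 8·3·5 + 6·6·3 + 5·10·1 + 7·4·4 = 782 ≡ 1.
  α_i^2 mod 11 = [5, 9, 3, 1, 5].
  S_2 = Σ v_i α_i^2 r_i = 7·5·8 + 8·9·5 + 6·3·3 + 5·1·1 + 7·5·4 = 839 ≡ 3.
  S = (4, 1, 3) ≠ 0, so r is not a codeword (an error is present).
Step 3: locate the error. For a single error e at position i, S_ℓ = v_i·e·α_i^ℓ, so α_err = S_1/S_0.
  S_0^{−1} = 4^{−1} = 3 (mod 11), so α_err = 1·3 = 3 ≡ 3 = α_2. Error position i = 2.
  Consistency check: S_2/S_1 = 3·1 = 3 ≡ 3 = α_err ✓ (single-error assumption holds).
Step 4: error magnitude e = S_0/v_2 = S_0·∏_{j≠2}(α_2 − α_j) = 4·7 = 28 ≡ 6 (mod 11).
Step 5: correct position 2: c_2 = r_2 − e = 5 − 6 ≡ 10 (mod 11). Hence c = [8, 10, 3, 1, 4].
  Check: interpolating c through the α_i gives m(x) = 6 + 5·x (degree < 2) with m(α_i) = c_i for every i, so c is indeed a codeword.


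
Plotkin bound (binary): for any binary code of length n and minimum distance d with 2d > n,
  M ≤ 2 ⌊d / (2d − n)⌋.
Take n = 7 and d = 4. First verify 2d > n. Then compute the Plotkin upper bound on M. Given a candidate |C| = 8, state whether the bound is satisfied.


Plotkin bound M ≤ 8; given |C| = 8 ≤ bound (satisfied).

Check applicability: 2d = 8, n = 7.
2d − n = 1 > 0, so Plotkin applies.
Compute d/(2d−n) = 4/1 ≈ 4.0000.
⌊d/(2d−n)⌋ = 4.
Plotkin bound: M ≤ 2·4 = 8.
Given |C| = 8, check: satisfied.
This |C| is at the Plotkin bound.


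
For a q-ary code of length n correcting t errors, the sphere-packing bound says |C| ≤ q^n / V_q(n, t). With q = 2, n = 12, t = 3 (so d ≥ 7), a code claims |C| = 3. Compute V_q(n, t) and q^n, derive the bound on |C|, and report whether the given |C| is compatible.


V_q(n, t) = 299, q^n = 4096, Hamming bound = 13, |C| = 3 ≤ bound (satisfied).

Step 1: Compute V_q(n, t) = Σ_{j=0}^3 C(n, j) (q−1)^j.
  j = 0: C(12,0)·(1)^0 = 1·1 = 1.
  j = 1: C(12,1)·(1)^1 = 12·1 = 12.
  j = 2: C(12,2)·(1)^2 = 66·1 = 66.
  j = 3: C(12,3)·(1)^3 = 220·1 = 220.
  V_q(n, t) = 1 + 12 + 66 + 220 = 299.
Step 2: q^n = 2^12 = 4096.
Step 3: Hamming bound ⌊q^n / V_q(n,t)⌋ = ⌊4096/299⌋ = 13.
Step 4: Compare |C| = 3 to 13: satisfied.
The claimed |C| lies below the Hamming bound.


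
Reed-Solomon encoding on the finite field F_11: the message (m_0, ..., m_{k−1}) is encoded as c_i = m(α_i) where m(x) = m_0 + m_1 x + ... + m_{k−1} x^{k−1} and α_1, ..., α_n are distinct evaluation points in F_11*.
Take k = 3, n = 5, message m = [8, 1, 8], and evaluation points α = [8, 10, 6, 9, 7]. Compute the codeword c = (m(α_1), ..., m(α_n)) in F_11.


c = [0, 4, 5, 5, 0]

Message polynomial: m(x) = 8 + 1·x + 8·x^2 (mod 11).
For each evaluation point α_i, compute m(α_i) mod 11:
  α_1 = 8: Horner steps 8 → 10 → 0, so m(8) = 0.
  α_2 = 10: Horner steps 8 → 4 → 4, so m(10) = 4.
  α_3 = 6: Horner steps 8 → 5 → 5, so m(6) = 5.
  α_4 = 9: Horner steps 8 → 7 → 5, so m(9) = 5.
  α_5 = 7: Horner steps 8 → 2 → 0, so m(7) = 0.
Codeword c = [0, 4, 5, 5, 0] ∈ F_11^5.


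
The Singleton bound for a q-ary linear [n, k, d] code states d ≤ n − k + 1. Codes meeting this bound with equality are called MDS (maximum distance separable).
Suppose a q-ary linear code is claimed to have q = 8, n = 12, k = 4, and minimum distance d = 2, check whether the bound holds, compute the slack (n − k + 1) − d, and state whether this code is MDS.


Singleton RHS = n − k + 1 = 9, slack = 7, bound satisfied, not MDS.

Singleton bound: d ≤ n − k + 1.
Here n = 12, k = 4, so n − k + 1 = 9.
Given d = 2, check d ≤ 9: YES.
Slack = (n − k + 1) − d = 7.
The code is NOT MDS (slack = 7 > 0).
Description: the claimed parameters are [12, 4, 2]_8; such a code would be non-MDS.


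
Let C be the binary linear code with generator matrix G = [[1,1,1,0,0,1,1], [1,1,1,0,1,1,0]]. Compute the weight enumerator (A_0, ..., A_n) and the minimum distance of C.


Weight distribution: A_0 = 1, A_2 = 1, A_5 = 2. Minimum distance d = 2.

Enumerate all 2^2 = 4 messages m ∈ F_2^2.
For each, compute codeword c = mG in F_2^7, then tally its weight.
  m = 00 → c = 0000000, weight = 0.
  m = 10 → c = 1110011, weight = 5.
  m = 01 → c = 1110110, weight = 5.
  m = 11 → c = 0000101, weight = 2.
Tally weights:
  weight 0: 1 codewords.
  weight 2: 1 codewords.
  weight 5: 2 codewords.
Minimum distance d = smallest w > 0 with A_w > 0 = 2.
Sanity: Σ A_w = 4 = 2^2 = 4 ✓.


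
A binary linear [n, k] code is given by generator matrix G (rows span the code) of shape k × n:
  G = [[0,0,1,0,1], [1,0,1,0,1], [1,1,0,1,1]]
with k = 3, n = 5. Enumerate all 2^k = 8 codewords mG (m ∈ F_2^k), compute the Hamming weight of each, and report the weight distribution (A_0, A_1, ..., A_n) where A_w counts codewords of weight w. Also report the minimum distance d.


Weight distribution: A_0 = 1, A_1 = 1, A_2 = 1, A_3 = 3, A_4 = 2. Minimum distance d = 1.

Enumerate all 2^3 = 8 messages m ∈ F_2^3.
For each, compute codeword c = mG in F_2^5, then tally its weight.
  m = 000 → c = 00000, weight = 0.
  m = 100 → c = 00101, weight = 2.
  m = 010 → c = 10101, weight = 3.
  m = 110 → c = 10000, weight = 1.
  m = 001 → c = 11011, weight = 4.
  m = 101 → c = 11110, weight = 4.
  m = 011 → c = 01110, weight = 3.
  m = 111 → c = 01011, weight = 3.
Tally weights:
  weight 0: 1 codewords.
  weight 1: 1 codewords.
  weight 2: 1 codewords.
  weight 3: 3 codewords.
  weight 4: 2 codewords.
Minimum distance d = smallest w > 0 with A_w > 0 = 1.
Sanity: Σ A_w = 8 = 2^3 = 8 ✓.


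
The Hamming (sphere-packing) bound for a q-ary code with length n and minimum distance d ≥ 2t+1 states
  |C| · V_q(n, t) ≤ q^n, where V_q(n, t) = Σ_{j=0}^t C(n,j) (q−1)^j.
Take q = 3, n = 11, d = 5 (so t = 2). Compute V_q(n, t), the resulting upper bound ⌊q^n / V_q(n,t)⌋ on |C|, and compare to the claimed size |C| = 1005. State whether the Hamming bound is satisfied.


V_q(n, t) = 243, q^n = 177147, Hamming bound = 729, |C| = 1005 > bound (violated).

Step 1: Compute V_q(n, t) = Σ_{j=0}^2 C(n, j) (q−1)^j.
  j = 0: C(11,0)·(2)^0 = 1·1 = 1.
  j = 1: C(11,1)·(2)^1 = 11·2 = 22.
  j = 2: C(11,2)·(2)^2 = 55·4 = 220.
  V_q(n, t) = 1 + 22 + 220 = 243.
Step 2: q^n = 3^11 = 177147.
Step 3: Hamming bound ⌊q^n / V_q(n,t)⌋ = ⌊177147/243⌋ = 729.
Step 4: Compare |C| = 1005 to 729: violated.
The claimed |C| lies above the Hamming bound, so no 3-ary code of length 11 with d ≥ 5 can have 1005 codewords.


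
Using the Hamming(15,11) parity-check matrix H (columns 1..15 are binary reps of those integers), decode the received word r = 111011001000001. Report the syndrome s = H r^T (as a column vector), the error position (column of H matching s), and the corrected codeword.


s = (0, 1, 0, 1)^T, error position = 5, corrected codeword c = 111001001000001

Compute s = H r^T mod 2 one row at a time:
  s_1 = 0 + 1 + 0 + 0 + 0 + 0 + 0 + 1 = 2 ≡ 0 (mod 2).
  s_2 = 0 + 1 + 1 + 0 + 0 + 0 + 0 + 1 = 3 ≡ 1 (mod 2).
  s_3 = 1 + 1 + 1 + 0 + 0 + 0 + 0 + 1 = 4 ≡ 0 (mod 2).
  s_4 = 1 + 1 + 1 + 0 + 1 + 0 + 0 + 1 = 5 ≡ 1 (mod 2).
s = (0, 1, 0, 1)^T — this equals column 5 of H (binary 0101), so error is at position 5.
Correct: flip bit 5 of r = 111011001000001 to get c = 111001001000001.


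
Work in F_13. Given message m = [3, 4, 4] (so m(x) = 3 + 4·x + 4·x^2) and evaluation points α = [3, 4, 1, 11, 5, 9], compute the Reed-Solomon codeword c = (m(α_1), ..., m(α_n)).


c = [12, 5, 11, 11, 6, 12]

Message polynomial: m(x) = 3 + 4·x + 4·x^2 (mod 13).
For each evaluation point α_i, compute m(α_i) mod 13:
  α_1 = 3: Horner steps 4 → 3 → 12, so m(3) = 12.
  α_2 = 4: Horner steps 4 → 7 → 5, so m(4) = 5.
  α_3 = 1: Horner steps 4 → 8 → 11, so m(1) = 11.
  α_4 = 11: Horner steps 4 → 9 → 11, so m(11) = 11.
  α_5 = 5: Horner steps 4 → 11 → 6, so m(5) = 6.
  α_6 = 9: Horner steps 4 → 1 → 12, so m(9) = 12.
Codeword c = [12, 5, 11, 11, 6, 12] ∈ F_13^6.


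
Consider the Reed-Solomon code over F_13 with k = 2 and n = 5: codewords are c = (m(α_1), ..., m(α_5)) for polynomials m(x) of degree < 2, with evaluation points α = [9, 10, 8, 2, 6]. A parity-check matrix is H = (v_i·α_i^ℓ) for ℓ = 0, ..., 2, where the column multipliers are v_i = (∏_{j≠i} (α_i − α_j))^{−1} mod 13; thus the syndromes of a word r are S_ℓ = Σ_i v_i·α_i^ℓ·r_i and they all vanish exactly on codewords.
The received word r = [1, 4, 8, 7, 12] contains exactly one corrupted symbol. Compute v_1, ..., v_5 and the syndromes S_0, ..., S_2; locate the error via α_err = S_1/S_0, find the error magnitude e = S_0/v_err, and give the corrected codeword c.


S = (12, 4, 10), error at position 1, error magnitude e = 8, c = [6, 4, 8, 7, 12].

Step 1: column multipliers v_i = (∏_{j≠i}(α_i − α_j))^{−1} mod 13.
  i = 1 (α = 9): (9−10)(9−8)(9−2)(9−6) = (−1)·1·7·3 = −21 ≡ 5, so v_1 = 5^{−1} = 8 (mod 13).
  i = 2 (α = 10): (10−9)(10−8)(10−2)(10−6) = 1·2·8·4 = 64 ≡ 12, so v_2 = 12^{−1} = 12 (mod 13).
  i = 3 (α = 8): (8−9)(8−10)(8−2)(8−6) = (−1)·(−2)·6·2 = 24 ≡ 11, so v_3 = 11^{−1} = 6 (mod 13).
  i = 4 (α = 2): (2−9)(2−10)(2−8)(2−6) = (−7)·(−8)·(−6)·(−4) = 1344 ≡ 5, so v_4 = 5^{−1} = 8 (mod 13).
  i = 5 (α = 6): (6−9)(6−10)(6−8)(6−2) = (−3)·(−4)·(−2)·4 = −96 ≡ 8, so v_5 = 8^{−1} = 5 (mod 13).
  v = [8, 12, 6, 8, 5].
Step 2: syndromes of r = [1, 4, 8, 7, 12] (all sums mod 13).
  S_0 = Σ v_i r_i = 8·1 + 12·4 + 6·8 + 8·7 + 5·12 = 220 ≡ 12.
  S_1 = Σ v_i α_i r_i = 8·9·1 + 12·10·4 + 6·8·8 + 8·2·7 + 5·6·12 = 1408 ≡ 4.
  α_i^2 mod 13 = [3, 9, 12, 4, 10].
  S_2 = Σ v_i α_i^2 r_i = 8·3·1 + 12·9·4 + 6·12·8 + 8·4·7 + 5·10·12 = 1856 ≡ 10.
  S = (12, 4, 10) ≠ 0, so r is not a codeword (an error is present).
Step 3: locate the error. For a single error e at position i, S_ℓ = v_i·e·α_i^ℓ, so α_err = S_1/S_0.
  S_0^{−1} = 12^{−1} = 12 (mod 13), so α_err = 4·12 = 48 ≡ 9 = α_1. Error position i = 1.
  Consistency check: S_2/S_1 = 10·10 = 100 ≡ 9 = α_err ✓ (single-error assumption holds).
Step 4: error magnitude e = S_0/v_1 = S_0·∏_{j≠1}(α_1 − α_j) = 12·5 = 60 ≡ 8 (mod 13).
Step 5: correct position 1: c_1 = r_1 − e = 1 − 8 ≡ 6 (mod 13). Hence c = [6, 4, 8, 7, 12].
  Check: interpolating c through the α_i gives m(x) = 11 + 11·x (degree < 2) with m(α_i) = c_i for every i, so c is indeed a codeword.


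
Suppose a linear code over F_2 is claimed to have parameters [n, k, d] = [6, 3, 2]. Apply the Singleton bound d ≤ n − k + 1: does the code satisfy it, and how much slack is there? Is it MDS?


Singleton RHS = n − k + 1 = 4, slack = 2, bound satisfied, not MDS.

Singleton bound: d ≤ n − k + 1.
Here n = 6, k = 3, so n − k + 1 = 4.
Given d = 2, check d ≤ 4: YES.
Slack = (n − k + 1) − d = 2.
The code is NOT MDS (slack = 2 > 0).
Description: the claimed parameters are [6, 3, 2]_2; such a code would be non-MDS.


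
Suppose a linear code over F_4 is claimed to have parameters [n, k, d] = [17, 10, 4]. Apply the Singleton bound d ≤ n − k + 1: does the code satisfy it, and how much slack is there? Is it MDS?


Singleton RHS = n − k + 1 = 8, slack = 4, bound satisfied, not MDS.

Singleton bound: d ≤ n − k + 1.
Here n = 17, k = 10, so n − k + 1 = 8.
Given d = 4, check d ≤ 8: YES.
Slack = (n − k + 1) − d = 4.
The code is NOT MDS (slack = 4 > 0).
Description: the claimed parameters are [17, 10, 4]_4; such a code would be non-MDS.


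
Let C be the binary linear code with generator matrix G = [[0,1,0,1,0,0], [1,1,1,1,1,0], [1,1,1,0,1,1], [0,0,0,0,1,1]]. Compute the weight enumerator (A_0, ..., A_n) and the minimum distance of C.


Weight distribution: A_0 = 1, A_2 = 6, A_3 = 4, A_4 = 1, A_5 = 4. Minimum distance d = 2.

Enumerate all 2^4 = 16 messages m ∈ F_2^4.
For each, compute codeword c = mG in F_2^6, then tally its weight.
  m = 0000 → c = 000000, weight = 0.
  m = 1000 → c = 010100, weight = 2.
  m = 0100 → c = 111110, weight = 5.
  m = 1100 → c = 101010, weight = 3.
  m = 0010 → c = 111011, weight = 5.
  m = 1010 → c = 101111, weight = 5.
  m = 0110 → c = 000101, weight = 2.
  m = 1110 → c = 010001, weight = 2.
  m = 0001 → c = 000011, weight = 2.
  m = 1001 → c = 010111, weight = 4.
  m = 0101 → c = 111101, weight = 5.
  m = 1101 → c = 101001, weight = 3.
  m = 0011 → c = 111000, weight = 3.
  m = 1011 → c = 101100, weight = 3.
  m = 0111 → c = 000110, weight = 2.
  m = 1111 → c = 010010, weight = 2.
Tally weights:
  weight 0: 1 codewords.
  weight 2: 6 codewords.
  weight 3: 4 codewords.
  weight 4: 1 codewords.
  weight 5: 4 codewords.
Minimum distance d = smallest w > 0 with A_w > 0 = 2.
Sanity: Σ A_w = 16 = 2^4 = 16 ✓.


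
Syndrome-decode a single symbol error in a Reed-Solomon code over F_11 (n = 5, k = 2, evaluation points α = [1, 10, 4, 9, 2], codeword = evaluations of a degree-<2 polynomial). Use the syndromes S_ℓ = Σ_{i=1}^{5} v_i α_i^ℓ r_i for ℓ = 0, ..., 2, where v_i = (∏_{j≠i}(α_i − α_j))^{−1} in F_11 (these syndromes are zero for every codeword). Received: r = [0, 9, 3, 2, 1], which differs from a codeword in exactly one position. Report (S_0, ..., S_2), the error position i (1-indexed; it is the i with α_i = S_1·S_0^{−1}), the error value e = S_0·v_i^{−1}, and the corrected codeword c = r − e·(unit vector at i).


S = (10, 2, 7), error at position 4, error magnitude e = 5, c = [0, 9, 3, 8, 1].

Step 1: column multipliers v_i = (∏_{j≠i}(α_i − α_j))^{−1} mod 11.
  i = 1 (α = 1): (1−10)(1−4)(1−9)(1−2) = (−9)·(−3)·(−8)·(−1) = 216 ≡ 7, so v_1 = 7^{−1} = 8 (mod 11).
  i = 2 (α = 10): (10−1)(10−4)(10−9)(10−2) = 9·6·1·8 = 432 ≡ 3, so v_2 = 3^{−1} = 4 (mod 11).
  i = 3 (α = 4): (4−1)(4−10)(4−9)(4−2) = 3·(−6)·(−5)·2 = 180 ≡ 4, so v_3 = 4^{−1} = 3 (mod 11).
  i = 4 (α = 9): (9−1)(9−10)(9−4)(9−2) = 8·(−1)·5·7 = −280 ≡ 6, so v_4 = 6^{−1} = 2 (mod 11).
  i = 5 (α = 2): (2−1)(2−10)(2−4)(2−9) = 1·(−8)·(−2)·(−7) = −112 ≡ 9, so v_5 = 9^{−1} = 5 (mod 11).
  v = [8, 4, 3, 2, 5].
Step 2: syndromes of r = [0, 9, 3, 2, 1] (all sums mod 11).
  S_0 = Σ v_i r_i = 8·0 + 4·9 + 3·3 + 2·2 + 5·1 = 54 ≡ 10.
  S_1 = Σ v_i α_i r_i = 8·1·0 + 4·10·9 + 3·4·3 + 2·9·2 + 5·2·1 = 442 ≡ 2.
  α_i^2 mod 11 = [1, 1, 5, 4, 4].
  S_2 = Σ v_i α_i^2 r_i = 8·1·0 + 4·1·9 + 3·5·3 + 2·4·2 + 5·4·1 = 117 ≡ 7.
  S = (10, 2, 7) ≠ 0, so r is not a codeword (an error is present).
Step 3: locate the error. For a single error e at position i, S_ℓ = v_i·e·α_i^ℓ, so α_err = S_1/S_0.
  S_0^{−1} = 10^{−1} = 10 (mod 11), so α_err = 2·10 = 20 ≡ 9 = α_4. Error position i = 4.
  Consistency check: S_2/S_1 = 7·6 = 42 ≡ 9 = α_err ✓ (single-error assumption holds).
Step 4: error magnitude e = S_0/v_4 = S_0·∏_{j≠4}(α_4 − α_j) = 10·6 = 60 ≡ 5 (mod 11).
Step 5: correct position 4: c_4 = r_4 − e = 2 − 5 ≡ 8 (mod 11). Hence c = [0, 9, 3, 8, 1].
  Check: interpolating c through the α_i gives m(x) = 10 + 1·x (degree < 2) with m(α_i) = c_i for every i, so c is indeed a codeword.


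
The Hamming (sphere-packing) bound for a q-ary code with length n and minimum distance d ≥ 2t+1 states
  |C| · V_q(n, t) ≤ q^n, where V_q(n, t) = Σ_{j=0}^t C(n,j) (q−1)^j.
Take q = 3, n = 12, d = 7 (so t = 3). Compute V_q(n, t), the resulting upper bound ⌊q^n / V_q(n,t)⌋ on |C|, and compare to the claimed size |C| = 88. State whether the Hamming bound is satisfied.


V_q(n, t) = 2049, q^n = 531441, Hamming bound = 259, |C| = 88 ≤ bound (satisfied).

Step 1: Compute V_q(n, t) = Σ_{j=0}^3 C(n, j) (q−1)^j.
  j = 0: C(12,0)·(2)^0 = 1·1 = 1.
  j = 1: C(12,1)·(2)^1 = 12·2 = 24.
  j = 2: C(12,2)·(2)^2 = 66·4 = 264.
  j = 3: C(12,3)·(2)^3 = 220·8 = 1760.
  V_q(n, t) = 1 + 24 + 264 + 1760 = 2049.
Step 2: q^n = 3^12 = 531441.
Step 3: Hamming bound ⌊q^n / V_q(n,t)⌋ = ⌊531441/2049⌋ = 259.
Step 4: Compare |C| = 88 to 259: satisfied.
The claimed |C| lies below the Hamming bound.


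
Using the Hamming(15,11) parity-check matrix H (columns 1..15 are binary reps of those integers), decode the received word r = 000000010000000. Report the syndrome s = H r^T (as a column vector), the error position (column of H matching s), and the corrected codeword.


s = (1, 0, 0, 0)^T, error position = 8, corrected codeword c = 000000000000000

Compute s = H r^T mod 2 one row at a time:
  s_1 = 1 + 0 + 0 + 0 + 0 + 0 + 0 + 0 = 1 ≡ 1 (mod 2).
  s_2 = 0 + 0 + 0 + 0 + 0 + 0 + 0 + 0 = 0 ≡ 0 (mod 2).
  s_3 = 0 + 0 + 0 + 0 + 0 + 0 + 0 + 0 = 0 ≡ 0 (mod 2).
  s_4 = 0 + 0 + 0 + 0 + 0 + 0 + 0 + 0 = 0 ≡ 0 (mod 2).
s = (1, 0, 0, 0)^T — this equals column 8 of H (binary 1000), so error is at position 8.
Correct: flip bit 8 of r = 000000010000000 to get c = 000000000000000.
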